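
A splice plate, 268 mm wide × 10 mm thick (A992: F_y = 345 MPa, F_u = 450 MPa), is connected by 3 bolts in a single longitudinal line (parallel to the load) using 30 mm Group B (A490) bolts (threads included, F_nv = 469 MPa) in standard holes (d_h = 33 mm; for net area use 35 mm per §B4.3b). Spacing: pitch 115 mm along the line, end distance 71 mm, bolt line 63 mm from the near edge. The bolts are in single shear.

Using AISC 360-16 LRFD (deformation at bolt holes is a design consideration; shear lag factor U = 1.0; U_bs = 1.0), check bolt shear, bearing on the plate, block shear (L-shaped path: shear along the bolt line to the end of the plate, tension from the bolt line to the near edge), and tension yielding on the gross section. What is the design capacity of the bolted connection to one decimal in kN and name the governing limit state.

Bolt shear: A_b = π(30)²/4 = 706.86 mm². φR_n = 0.75 × 469 × 706.86 × 3 × 1 = 745.9 kN.
Bearing (10 mm plate, F_u = 450 MPa): end bolts L_c = 71 − 33/2 = 54.5, R_n = min(1.2×54.5×10×450, 2.4×30×10×450) = 294.3 kN/bolt; interior L_c = 115 − 33 = 82, R_n = 324 kN/bolt. φR_n = 0.75 × (1×294.3 + 2×324) = 706.7 kN.
Block shear: shear path 1×[71+2×115] = 1×301 mm, A_gv = 3010, A_nv = 1×(301 − 2.5×35)×10 = 2135 mm²; tension to near edge: (63 − 0.5×35)×10 = 455 mm². R_n = min(0.6×450×2135, 0.6×345×3010) + 1.0×450×455 = min(576.45, 623.07) + 204.75 = 781.2 kN. φR_n = 0.75 × 781.2 = 585.9 kN.
Tension yield (gross): A_g = 268×10 = 2680 mm². φR_n = 0.90 × 345 × 2680 = 832.1 kN.
Governing: min(745.9, 706.7, 585.9, 832.1) = 585.9 kN → block shear.

585.9 kN (block shear governs)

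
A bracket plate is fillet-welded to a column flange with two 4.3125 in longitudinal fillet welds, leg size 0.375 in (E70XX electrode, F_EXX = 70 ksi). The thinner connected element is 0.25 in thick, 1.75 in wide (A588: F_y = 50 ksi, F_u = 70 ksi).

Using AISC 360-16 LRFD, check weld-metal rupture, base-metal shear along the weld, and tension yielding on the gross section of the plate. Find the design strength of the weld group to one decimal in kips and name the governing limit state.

19.7 kips (gross-section yield governs)

Weld metal: throat = 0.707×0.375 = 0.26513 in, L = 2×4.3125 = 8.625 in. φR_n = 0.75 × 0.6 × 70 × 0.26513 × 8.625 = 72.0 kips.
Base metal shear (0.25 in plate): yield φR_n = 1.0×0.6×50×0.25×8.625 = 64.7 kips; rupture φR_n = 0.75×0.6×70×0.25×8.625 = 67.9 kips; take 64.7 kips (yield).
Tension yield (gross): A_g = 1.75×0.25 = 0.4375 in². φR_n = 0.90 × 50 × 0.4375 = 19.7 kips.
Governing: min(72.0, 64.7, 19.7) = 19.7 kips → gross-section yield.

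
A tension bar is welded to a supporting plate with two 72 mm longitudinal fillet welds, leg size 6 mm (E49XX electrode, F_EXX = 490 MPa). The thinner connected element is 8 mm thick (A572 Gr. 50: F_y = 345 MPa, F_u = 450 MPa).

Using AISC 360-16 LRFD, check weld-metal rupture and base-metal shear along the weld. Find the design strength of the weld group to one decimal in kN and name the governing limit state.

134.7 kN (weld metal governs)

Weld metal: throat = 0.707×6 = 4.242 mm, L = 2×72 = 144 mm. φR_n = 0.75 × 0.6 × 490 × 4.242 × 144 = 134.7 kN.
Base metal shear (8 mm plate): yield φR_n = 1.0×0.6×345×8×144 = 238.5 kN; rupture φR_n = 0.75×0.6×450×8×144 = 233.3 kN; take 233.3 kN (rupture).
Governing: min(134.7, 233.3) = 134.7 kN → weld metal.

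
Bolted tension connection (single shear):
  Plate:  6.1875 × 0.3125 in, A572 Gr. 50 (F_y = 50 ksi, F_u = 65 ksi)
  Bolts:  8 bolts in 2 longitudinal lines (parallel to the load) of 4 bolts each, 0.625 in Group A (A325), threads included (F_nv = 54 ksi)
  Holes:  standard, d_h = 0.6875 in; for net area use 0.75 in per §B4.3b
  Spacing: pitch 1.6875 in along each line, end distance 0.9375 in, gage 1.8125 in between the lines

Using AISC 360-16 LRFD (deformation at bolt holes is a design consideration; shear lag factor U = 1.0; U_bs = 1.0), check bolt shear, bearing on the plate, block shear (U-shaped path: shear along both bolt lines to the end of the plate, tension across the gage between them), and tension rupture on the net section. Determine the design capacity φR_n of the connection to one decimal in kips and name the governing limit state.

71.4 kips (net-section rupture governs)

Bolt shear: A_b = π(0.625)²/4 = 0.3068 in². φR_n = 0.75 × 54 × 0.3068 × 8 × 1 = 99.4 kips.
Bearing (0.3125 in plate, F_u = 65 ksi): end bolts L_c = 0.9375 − 0.6875/2 = 0.59375, R_n = min(1.2×0.59375×0.3125×65, 2.4×0.625×0.3125×65) = 14.473 kips/bolt; interior L_c = 1.6875 − 0.6875 = 1, R_n = 24.375 kips/bolt. φR_n = 0.75 × (2×14.473 + 6×24.375) = 131.4 kips.
Block shear: shear path 2×[0.9375+3×1.6875] = 2×6 in, A_gv = 3.75, A_nv = 2×(6 − 3.5×0.75)×0.3125 = 2.1094 in²; tension across gage: (1.8125 − 1×0.75)×0.3125 = 0.33203 in². R_n = min(0.6×65×2.1094, 0.6×50×3.75) + 1.0×65×0.33203 = min(82.267, 112.5) + 21.582 = 103.85 kips. φR_n = 0.75 × 103.85 = 77.9 kips.
Tension rupture (net): A_n = (6.1875 − 2×0.75)×0.3125 = 1.4648 in² (U = 1.0, A_e = A_n). φR_n = 0.75 × 65 × 1.4648 = 71.4 kips.
Governing: min(99.4, 131.4, 77.9, 71.4) = 71.4 kips → net-section rupture.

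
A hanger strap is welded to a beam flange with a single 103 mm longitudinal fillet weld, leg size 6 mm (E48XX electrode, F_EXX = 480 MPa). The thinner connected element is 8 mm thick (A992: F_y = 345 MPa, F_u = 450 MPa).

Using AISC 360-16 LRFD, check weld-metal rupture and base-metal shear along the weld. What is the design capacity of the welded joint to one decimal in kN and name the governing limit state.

Weld metal: throat = 0.707×6 = 4.242 mm, L = 103 mm. φR_n = 0.75 × 0.6 × 480 × 4.242 × 103 = 94.4 kN.
Base metal shear (8 mm plate): yield φR_n = 1.0×0.6×345×8×103 = 170.6 kN; rupture φR_n = 0.75×0.6×450×8×103 = 166.9 kN; take 166.9 kN (rupture).
Governing: min(94.4, 166.9) = 94.4 kN → weld metal.

94.4 kN (weld metal governs)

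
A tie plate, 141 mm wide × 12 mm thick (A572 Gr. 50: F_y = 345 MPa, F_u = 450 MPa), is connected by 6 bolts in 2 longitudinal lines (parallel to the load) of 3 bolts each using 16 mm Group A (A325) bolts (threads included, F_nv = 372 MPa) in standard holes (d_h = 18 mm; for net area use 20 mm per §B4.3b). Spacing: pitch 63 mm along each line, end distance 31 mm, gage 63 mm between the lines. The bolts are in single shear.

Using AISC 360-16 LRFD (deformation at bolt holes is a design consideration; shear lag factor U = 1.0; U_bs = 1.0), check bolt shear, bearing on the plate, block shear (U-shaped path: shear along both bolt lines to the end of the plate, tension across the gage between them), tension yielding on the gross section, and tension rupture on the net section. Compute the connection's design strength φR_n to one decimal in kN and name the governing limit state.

336.6 kN (bolt shear governs)

Bolt shear: A_b = π(16)²/4 = 201.06 mm². φR_n = 0.75 × 372 × 201.06 × 6 × 1 = 336.6 kN.
Bearing (12 mm plate, F_u = 450 MPa): end bolts L_c = 31 − 18/2 = 22, R_n = min(1.2×22×12×450, 2.4×16×12×450) = 142.56 kN/bolt; interior L_c = 63 − 18 = 45, R_n = 207.36 kN/bolt. φR_n = 0.75 × (2×142.56 + 4×207.36) = 835.9 kN.
Block shear: shear path 2×[31+2×63] = 2×157 mm, A_gv = 3768, A_nv = 2×(157 − 2.5×20)×12 = 2568 mm²; tension across gage: (63 − 1×20)×12 = 516 mm². R_n = min(0.6×450×2568, 0.6×345×3768) + 1.0×450×516 = min(693.36, 779.98) + 232.2 = 925.56 kN. φR_n = 0.75 × 925.56 = 694.2 kN.
Tension yield (gross): A_g = 141×12 = 1692 mm². φR_n = 0.90 × 345 × 1692 = 525.4 kN.
Tension rupture (net): A_n = (141 − 2×20)×12 = 1212 mm² (U = 1.0, A_e = A_n). φR_n = 0.75 × 450 × 1212 = 409.1 kN.
Governing: min(336.6, 835.9, 694.2, 525.4, 409.1) = 336.6 kN → bolt shear.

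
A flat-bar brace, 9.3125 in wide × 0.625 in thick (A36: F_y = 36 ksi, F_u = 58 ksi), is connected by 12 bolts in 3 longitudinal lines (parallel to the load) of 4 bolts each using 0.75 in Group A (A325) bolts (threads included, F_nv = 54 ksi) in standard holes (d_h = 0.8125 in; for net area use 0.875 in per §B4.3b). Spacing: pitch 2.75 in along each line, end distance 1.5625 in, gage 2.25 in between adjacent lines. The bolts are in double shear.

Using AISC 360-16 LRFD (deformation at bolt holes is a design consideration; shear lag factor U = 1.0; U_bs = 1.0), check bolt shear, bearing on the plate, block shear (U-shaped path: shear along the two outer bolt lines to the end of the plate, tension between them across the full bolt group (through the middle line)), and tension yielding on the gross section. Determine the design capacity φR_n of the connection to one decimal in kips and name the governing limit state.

Bolt shear: A_b = π(0.75)²/4 = 0.44179 in². φR_n = 0.75 × 54 × 0.44179 × 12 × 2 = 429.4 kips.
Bearing (0.625 in plate, F_u = 58 ksi): end bolts L_c = 1.5625 − 0.8125/2 = 1.15625, R_n = min(1.2×1.15625×0.625×58, 2.4×0.75×0.625×58) = 50.297 kips/bolt; interior L_c = 2.75 − 0.8125 = 1.9375, R_n = 65.25 kips/bolt. φR_n = 0.75 × (3×50.297 + 9×65.25) = 553.6 kips.
Block shear: shear path 2×[1.5625+3×2.75] = 2×9.8125 in, A_gv = 12.266, A_nv = 2×(9.8125 − 3.5×0.875)×0.625 = 8.4375 in²; tension across gage: (4.5 − 2×0.875)×0.625 = 1.7188 in². R_n = min(0.6×58×8.4375, 0.6×36×12.266) + 1.0×58×1.7188 = min(293.63, 264.95) + 99.69 = 364.64 kips. φR_n = 0.75 × 364.64 = 273.5 kips.
Tension yield (gross): A_g = 9.3125×0.625 = 5.8203 in². φR_n = 0.90 × 36 × 5.8203 = 188.6 kips.
Governing: min(429.4, 553.6, 273.5, 188.6) = 188.6 kips → gross-section yield.

188.6 kips (gross-section yield governs)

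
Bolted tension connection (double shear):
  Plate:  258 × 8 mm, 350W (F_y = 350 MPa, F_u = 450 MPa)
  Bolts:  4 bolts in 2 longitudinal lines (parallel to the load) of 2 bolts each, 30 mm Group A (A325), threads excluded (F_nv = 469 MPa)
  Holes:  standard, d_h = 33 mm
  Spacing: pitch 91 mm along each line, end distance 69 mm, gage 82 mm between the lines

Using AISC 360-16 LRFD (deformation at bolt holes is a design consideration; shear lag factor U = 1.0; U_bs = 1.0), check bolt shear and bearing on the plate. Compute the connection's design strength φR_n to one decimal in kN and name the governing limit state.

Bolt shear: A_b = π(30)²/4 = 706.86 mm². φR_n = 0.75 × 469 × 706.86 × 4 × 2 = 1989.1 kN.
Bearing (8 mm plate, F_u = 450 MPa): end bolts L_c = 69 − 33/2 = 52.5, R_n = min(1.2×52.5×8×450, 2.4×30×8×450) = 226.8 kN/bolt; interior L_c = 91 − 33 = 58, R_n = 250.56 kN/bolt. φR_n = 0.75 × (2×226.8 + 2×250.56) = 716.0 kN.
Governing: min(1989.1, 716.0) = 716.0 kN → bearing.

716.0 kN (bearing governs)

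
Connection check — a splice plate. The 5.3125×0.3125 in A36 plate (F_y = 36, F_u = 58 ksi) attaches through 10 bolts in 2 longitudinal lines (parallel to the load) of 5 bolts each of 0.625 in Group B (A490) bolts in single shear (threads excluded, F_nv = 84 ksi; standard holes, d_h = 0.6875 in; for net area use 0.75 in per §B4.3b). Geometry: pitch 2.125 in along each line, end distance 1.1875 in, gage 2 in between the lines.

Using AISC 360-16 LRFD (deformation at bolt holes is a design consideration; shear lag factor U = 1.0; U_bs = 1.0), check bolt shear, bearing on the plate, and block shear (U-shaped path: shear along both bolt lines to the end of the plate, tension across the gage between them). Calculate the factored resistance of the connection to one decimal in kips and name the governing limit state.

115.1 kips (block shear governs)

Bolt shear: A_b = π(0.625)²/4 = 0.3068 in². φR_n = 0.75 × 84 × 0.3068 × 10 × 1 = 193.3 kips.
Bearing (0.3125 in plate, F_u = 58 ksi): end bolts L_c = 1.1875 − 0.6875/2 = 0.84375, R_n = min(1.2×0.84375×0.3125×58, 2.4×0.625×0.3125×58) = 18.352 kips/bolt; interior L_c = 2.125 − 0.6875 = 1.4375, R_n = 27.188 kips/bolt. φR_n = 0.75 × (2×18.352 + 8×27.188) = 190.7 kips.
Block shear: shear path 2×[1.1875+4×2.125] = 2×9.6875 in, A_gv = 6.0547, A_nv = 2×(9.6875 − 4.5×0.75)×0.3125 = 3.9453 in²; tension across gage: (2 − 1×0.75)×0.3125 = 0.39063 in². R_n = min(0.6×58×3.9453, 0.6×36×6.0547) + 1.0×58×0.39063 = min(137.3, 130.78) + 22.657 = 153.44 kips. φR_n = 0.75 × 153.44 = 115.1 kips.
Governing: min(193.3, 190.7, 115.1) = 115.1 kips → block shear.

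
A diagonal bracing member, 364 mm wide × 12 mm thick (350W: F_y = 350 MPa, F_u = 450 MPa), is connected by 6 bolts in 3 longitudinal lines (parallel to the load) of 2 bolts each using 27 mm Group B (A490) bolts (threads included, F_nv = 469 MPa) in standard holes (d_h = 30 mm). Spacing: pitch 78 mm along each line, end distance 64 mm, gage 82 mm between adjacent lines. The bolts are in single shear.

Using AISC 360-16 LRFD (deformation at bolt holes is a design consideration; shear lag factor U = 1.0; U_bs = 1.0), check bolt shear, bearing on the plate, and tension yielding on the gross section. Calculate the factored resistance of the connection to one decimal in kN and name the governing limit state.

1208.4 kN (bolt shear governs)

Bolt shear: A_b = π(27)²/4 = 572.56 mm². φR_n = 0.75 × 469 × 572.56 × 6 × 1 = 1208.4 kN.
Bearing (12 mm plate, F_u = 450 MPa): end bolts L_c = 64 − 30/2 = 49, R_n = min(1.2×49×12×450, 2.4×27×12×450) = 317.52 kN/bolt; interior L_c = 78 − 30 = 48, R_n = 311.04 kN/bolt. φR_n = 0.75 × (3×317.52 + 3×311.04) = 1414.3 kN.
Tension yield (gross): A_g = 364×12 = 4368 mm². φR_n = 0.90 × 350 × 4368 = 1375.9 kN.
Governing: min(1208.4, 1414.3, 1375.9) = 1208.4 kN → bolt shear.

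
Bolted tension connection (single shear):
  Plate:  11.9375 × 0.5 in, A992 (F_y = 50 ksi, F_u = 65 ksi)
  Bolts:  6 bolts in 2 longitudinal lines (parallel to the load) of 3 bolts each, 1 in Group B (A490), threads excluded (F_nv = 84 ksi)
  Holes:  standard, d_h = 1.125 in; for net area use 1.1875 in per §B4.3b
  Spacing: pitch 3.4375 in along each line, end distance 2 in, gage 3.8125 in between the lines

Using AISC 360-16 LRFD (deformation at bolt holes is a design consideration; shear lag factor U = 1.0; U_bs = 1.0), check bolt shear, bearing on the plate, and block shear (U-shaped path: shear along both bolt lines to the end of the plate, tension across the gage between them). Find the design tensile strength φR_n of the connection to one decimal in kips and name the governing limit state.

236.7 kips (block shear governs)

Bolt shear: A_b = π(1)²/4 = 0.7854 in². φR_n = 0.75 × 84 × 0.7854 × 6 × 1 = 296.9 kips.
Bearing (0.5 in plate, F_u = 65 ksi): end bolts L_c = 2 − 1.125/2 = 1.4375, R_n = min(1.2×1.4375×0.5×65, 2.4×1×0.5×65) = 56.063 kips/bolt; interior L_c = 3.4375 − 1.125 = 2.3125, R_n = 78 kips/bolt. φR_n = 0.75 × (2×56.063 + 4×78) = 318.1 kips.
Block shear: shear path 2×[2+2×3.4375] = 2×8.875 in, A_gv = 8.875, A_nv = 2×(8.875 − 2.5×1.1875)×0.5 = 5.9063 in²; tension across gage: (3.8125 − 1×1.1875)×0.5 = 1.3125 in². R_n = min(0.6×65×5.9063, 0.6×50×8.875) + 1.0×65×1.3125 = min(230.35, 266.25) + 85.313 = 315.66 kips. φR_n = 0.75 × 315.66 = 236.7 kips.
Governing: min(296.9, 318.1, 236.7) = 236.7 kips → block shear.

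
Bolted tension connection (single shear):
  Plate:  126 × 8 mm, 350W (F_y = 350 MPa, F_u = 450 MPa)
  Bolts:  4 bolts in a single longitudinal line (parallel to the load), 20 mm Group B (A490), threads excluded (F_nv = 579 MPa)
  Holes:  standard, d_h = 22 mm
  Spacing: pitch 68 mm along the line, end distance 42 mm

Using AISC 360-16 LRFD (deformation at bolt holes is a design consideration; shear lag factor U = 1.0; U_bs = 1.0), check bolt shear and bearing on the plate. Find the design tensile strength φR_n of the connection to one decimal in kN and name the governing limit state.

Bolt shear: A_b = π(20)²/4 = 314.16 mm². φR_n = 0.75 × 579 × 314.16 × 4 × 1 = 545.7 kN.
Bearing (8 mm plate, F_u = 450 MPa): end bolts L_c = 42 − 22/2 = 31, R_n = min(1.2×31×8×450, 2.4×20×8×450) = 133.92 kN/bolt; interior L_c = 68 − 22 = 46, R_n = 172.8 kN/bolt. φR_n = 0.75 × (1×133.92 + 3×172.8) = 489.2 kN.
Governing: min(545.7, 489.2) = 489.2 kN → bearing.

489.2 kN (bearing governs)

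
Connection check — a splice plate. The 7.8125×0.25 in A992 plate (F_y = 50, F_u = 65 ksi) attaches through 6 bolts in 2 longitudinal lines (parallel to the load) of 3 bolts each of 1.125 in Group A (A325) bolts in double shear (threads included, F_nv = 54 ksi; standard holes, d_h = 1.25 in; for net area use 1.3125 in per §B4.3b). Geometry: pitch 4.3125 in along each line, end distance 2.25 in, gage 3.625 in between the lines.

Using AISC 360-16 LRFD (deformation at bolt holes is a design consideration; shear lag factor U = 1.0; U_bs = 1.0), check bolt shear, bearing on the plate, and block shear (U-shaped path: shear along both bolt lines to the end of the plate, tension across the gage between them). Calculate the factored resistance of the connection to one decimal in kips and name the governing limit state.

139.2 kips (block shear governs)

Bolt shear: A_b = π(1.125)²/4 = 0.99402 in². φR_n = 0.75 × 54 × 0.99402 × 6 × 2 = 483.1 kips.
Bearing (0.25 in plate, F_u = 65 ksi): end bolts L_c = 2.25 − 1.25/2 = 1.625, R_n = min(1.2×1.625×0.25×65, 2.4×1.125×0.25×65) = 31.688 kips/bolt; interior L_c = 4.3125 − 1.25 = 3.0625, R_n = 43.875 kips/bolt. φR_n = 0.75 × (2×31.688 + 4×43.875) = 179.2 kips.
Block shear: shear path 2×[2.25+2×4.3125] = 2×10.875 in, A_gv = 5.4375, A_nv = 2×(10.875 − 2.5×1.3125)×0.25 = 3.7969 in²; tension across gage: (3.625 − 1×1.3125)×0.25 = 0.57813 in². R_n = min(0.6×65×3.7969, 0.6×50×5.4375) + 1.0×65×0.57813 = min(148.08, 163.13) + 37.578 = 185.66 kips. φR_n = 0.75 × 185.66 = 139.2 kips.
Governing: min(483.1, 179.2, 139.2) = 139.2 kips → block shear.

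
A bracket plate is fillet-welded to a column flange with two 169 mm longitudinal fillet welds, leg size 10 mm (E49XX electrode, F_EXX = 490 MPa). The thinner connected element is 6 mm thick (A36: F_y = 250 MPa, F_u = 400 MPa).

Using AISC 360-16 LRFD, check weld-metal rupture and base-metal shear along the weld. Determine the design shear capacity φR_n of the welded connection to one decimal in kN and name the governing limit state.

Weld metal: throat = 0.707×10 = 7.07 mm, L = 2×169 = 338 mm. φR_n = 0.75 × 0.6 × 490 × 7.07 × 338 = 526.9 kN.
Base metal shear (6 mm plate): yield φR_n = 1.0×0.6×250×6×338 = 304.2 kN; rupture φR_n = 0.75×0.6×400×6×338 = 365.0 kN; take 304.2 kN (yield).
Governing: min(526.9, 304.2) = 304.2 kN → base-metal shear.

304.2 kN (base-metal shear governs)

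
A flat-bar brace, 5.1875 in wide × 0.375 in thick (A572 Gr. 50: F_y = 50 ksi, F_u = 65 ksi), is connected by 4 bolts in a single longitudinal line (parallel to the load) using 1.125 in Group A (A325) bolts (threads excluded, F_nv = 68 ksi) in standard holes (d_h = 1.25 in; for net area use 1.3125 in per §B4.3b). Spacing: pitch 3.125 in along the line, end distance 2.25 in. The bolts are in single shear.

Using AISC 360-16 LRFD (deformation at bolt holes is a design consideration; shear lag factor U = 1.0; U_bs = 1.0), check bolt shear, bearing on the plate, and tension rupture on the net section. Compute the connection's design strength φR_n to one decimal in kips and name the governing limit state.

70.8 kips (net-section rupture governs)

Bolt shear: A_b = π(1.125)²/4 = 0.99402 in². φR_n = 0.75 × 68 × 0.99402 × 4 × 1 = 202.8 kips.
Bearing (0.375 in plate, F_u = 65 ksi): end bolts L_c = 2.25 − 1.25/2 = 1.625, R_n = min(1.2×1.625×0.375×65, 2.4×1.125×0.375×65) = 47.531 kips/bolt; interior L_c = 3.125 − 1.25 = 1.875, R_n = 54.844 kips/bolt. φR_n = 0.75 × (1×47.531 + 3×54.844) = 159.0 kips.
Tension rupture (net): A_n = (5.1875 − 1×1.3125)×0.375 = 1.4531 in² (U = 1.0, A_e = A_n). φR_n = 0.75 × 65 × 1.4531 = 70.8 kips.
Governing: min(202.8, 159.0, 70.8) = 70.8 kips → net-section rupture.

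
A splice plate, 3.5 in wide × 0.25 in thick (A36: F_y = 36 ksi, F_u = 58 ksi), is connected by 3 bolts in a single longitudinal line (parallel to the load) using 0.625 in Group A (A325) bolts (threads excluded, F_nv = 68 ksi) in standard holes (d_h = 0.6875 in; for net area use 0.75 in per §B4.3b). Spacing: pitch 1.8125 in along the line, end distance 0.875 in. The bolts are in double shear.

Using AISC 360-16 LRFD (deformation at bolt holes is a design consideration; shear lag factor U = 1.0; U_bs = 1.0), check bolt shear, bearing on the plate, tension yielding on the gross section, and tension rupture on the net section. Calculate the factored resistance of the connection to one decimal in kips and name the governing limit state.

Bolt shear: A_b = π(0.625)²/4 = 0.3068 in². φR_n = 0.75 × 68 × 0.3068 × 3 × 2 = 93.9 kips.
Bearing (0.25 in plate, F_u = 58 ksi): end bolts L_c = 0.875 − 0.6875/2 = 0.53125, R_n = min(1.2×0.53125×0.25×58, 2.4×0.625×0.25×58) = 9.2438 kips/bolt; interior L_c = 1.8125 − 0.6875 = 1.125, R_n = 19.575 kips/bolt. φR_n = 0.75 × (1×9.2438 + 2×19.575) = 36.3 kips.
Tension yield (gross): A_g = 3.5×0.25 = 0.875 in². φR_n = 0.90 × 36 × 0.875 = 28.4 kips.
Tension rupture (net): A_n = (3.5 − 1×0.75)×0.25 = 0.6875 in² (U = 1.0, A_e = A_n). φR_n = 0.75 × 58 × 0.6875 = 29.9 kips.
Governing: min(93.9, 36.3, 28.4, 29.9) = 28.4 kips → gross-section yield.

28.4 kips (gross-section yield governs)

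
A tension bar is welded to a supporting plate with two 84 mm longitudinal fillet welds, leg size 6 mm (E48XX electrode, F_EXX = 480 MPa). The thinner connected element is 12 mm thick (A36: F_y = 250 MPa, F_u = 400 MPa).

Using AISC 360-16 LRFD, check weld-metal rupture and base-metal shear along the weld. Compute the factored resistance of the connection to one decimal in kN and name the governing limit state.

153.9 kN (weld metal governs)

Weld metal: throat = 0.707×6 = 4.242 mm, L = 2×84 = 168 mm. φR_n = 0.75 × 0.6 × 480 × 4.242 × 168 = 153.9 kN.
Base metal shear (12 mm plate): yield φR_n = 1.0×0.6×250×12×168 = 302.4 kN; rupture φR_n = 0.75×0.6×400×12×168 = 362.9 kN; take 302.4 kN (yield).
Governing: min(153.9, 302.4) = 153.9 kN → weld metal.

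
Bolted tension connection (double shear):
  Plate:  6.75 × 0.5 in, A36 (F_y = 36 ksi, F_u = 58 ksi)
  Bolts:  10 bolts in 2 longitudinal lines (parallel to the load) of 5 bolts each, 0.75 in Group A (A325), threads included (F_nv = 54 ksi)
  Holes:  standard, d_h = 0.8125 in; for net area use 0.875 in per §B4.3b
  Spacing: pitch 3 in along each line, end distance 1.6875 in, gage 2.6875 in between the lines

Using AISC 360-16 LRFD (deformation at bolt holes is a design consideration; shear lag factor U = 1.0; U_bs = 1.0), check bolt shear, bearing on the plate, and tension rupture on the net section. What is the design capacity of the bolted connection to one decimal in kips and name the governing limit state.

Bolt shear: A_b = π(0.75)²/4 = 0.44179 in². φR_n = 0.75 × 54 × 0.44179 × 10 × 2 = 357.8 kips.
Bearing (0.5 in plate, F_u = 58 ksi): end bolts L_c = 1.6875 − 0.8125/2 = 1.28125, R_n = min(1.2×1.28125×0.5×58, 2.4×0.75×0.5×58) = 44.588 kips/bolt; interior L_c = 3 − 0.8125 = 2.1875, R_n = 52.2 kips/bolt. φR_n = 0.75 × (2×44.588 + 8×52.2) = 380.1 kips.
Tension rupture (net): A_n = (6.75 − 2×0.875)×0.5 = 2.5 in² (U = 1.0, A_e = A_n). φR_n = 0.75 × 58 × 2.5 = 108.8 kips.
Governing: min(357.8, 380.1, 108.8) = 108.8 kips → net-section rupture.

108.8 kips (net-section rupture governs)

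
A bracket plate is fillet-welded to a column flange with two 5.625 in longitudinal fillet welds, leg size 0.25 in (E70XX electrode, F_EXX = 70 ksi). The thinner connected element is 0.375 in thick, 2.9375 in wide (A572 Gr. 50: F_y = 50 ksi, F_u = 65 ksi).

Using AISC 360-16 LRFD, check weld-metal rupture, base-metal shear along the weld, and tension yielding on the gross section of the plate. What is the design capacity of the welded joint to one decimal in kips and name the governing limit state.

49.6 kips (gross-section yield governs)

Weld metal: throat = 0.707×0.25 = 0.17675 in, L = 2×5.625 = 11.25 in. φR_n = 0.75 × 0.6 × 70 × 0.17675 × 11.25 = 62.6 kips.
Base metal shear (0.375 in plate): yield φR_n = 1.0×0.6×50×0.375×11.25 = 126.6 kips; rupture φR_n = 0.75×0.6×65×0.375×11.25 = 123.4 kips; take 123.4 kips (rupture).
Tension yield (gross): A_g = 2.9375×0.375 = 1.1016 in². φR_n = 0.90 × 50 × 1.1016 = 49.6 kips.
Governing: min(62.6, 123.4, 49.6) = 49.6 kips → gross-section yield.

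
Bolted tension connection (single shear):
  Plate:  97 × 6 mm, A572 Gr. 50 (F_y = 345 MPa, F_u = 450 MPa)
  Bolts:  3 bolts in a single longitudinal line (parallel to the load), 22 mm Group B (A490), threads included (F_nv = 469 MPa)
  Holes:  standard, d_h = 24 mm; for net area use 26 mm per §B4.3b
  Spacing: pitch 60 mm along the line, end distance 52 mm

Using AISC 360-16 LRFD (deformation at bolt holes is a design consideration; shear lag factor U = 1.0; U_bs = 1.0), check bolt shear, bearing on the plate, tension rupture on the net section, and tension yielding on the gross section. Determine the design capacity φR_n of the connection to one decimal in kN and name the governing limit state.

Bolt shear: A_b = π(22)²/4 = 380.13 mm². φR_n = 0.75 × 469 × 380.13 × 3 × 1 = 401.1 kN.
Bearing (6 mm plate, F_u = 450 MPa): end bolts L_c = 52 − 24/2 = 40, R_n = min(1.2×40×6×450, 2.4×22×6×450) = 129.6 kN/bolt; interior L_c = 60 − 24 = 36, R_n = 116.64 kN/bolt. φR_n = 0.75 × (1×129.6 + 2×116.64) = 272.2 kN.
Tension rupture (net): A_n = (97 − 1×26)×6 = 426 mm² (U = 1.0, A_e = A_n). φR_n = 0.75 × 450 × 426 = 143.8 kN.
Tension yield (gross): A_g = 97×6 = 582 mm². φR_n = 0.90 × 345 × 582 = 180.7 kN.
Governing: min(401.1, 272.2, 143.8, 180.7) = 143.8 kN → net-section rupture.

143.8 kN (net-section rupture governs)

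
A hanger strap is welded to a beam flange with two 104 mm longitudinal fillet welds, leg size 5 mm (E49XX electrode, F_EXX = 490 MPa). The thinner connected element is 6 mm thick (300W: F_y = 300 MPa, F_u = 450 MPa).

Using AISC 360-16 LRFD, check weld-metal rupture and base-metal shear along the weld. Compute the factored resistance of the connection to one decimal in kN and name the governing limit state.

Weld metal: throat = 0.707×5 = 3.535 mm, L = 2×104 = 208 mm. φR_n = 0.75 × 0.6 × 490 × 3.535 × 208 = 162.1 kN.
Base metal shear (6 mm plate): yield φR_n = 1.0×0.6×300×6×208 = 224.6 kN; rupture φR_n = 0.75×0.6×450×6×208 = 252.7 kN; take 224.6 kN (yield).
Governing: min(162.1, 224.6) = 162.1 kN → weld metal.

162.1 kN (weld metal governs)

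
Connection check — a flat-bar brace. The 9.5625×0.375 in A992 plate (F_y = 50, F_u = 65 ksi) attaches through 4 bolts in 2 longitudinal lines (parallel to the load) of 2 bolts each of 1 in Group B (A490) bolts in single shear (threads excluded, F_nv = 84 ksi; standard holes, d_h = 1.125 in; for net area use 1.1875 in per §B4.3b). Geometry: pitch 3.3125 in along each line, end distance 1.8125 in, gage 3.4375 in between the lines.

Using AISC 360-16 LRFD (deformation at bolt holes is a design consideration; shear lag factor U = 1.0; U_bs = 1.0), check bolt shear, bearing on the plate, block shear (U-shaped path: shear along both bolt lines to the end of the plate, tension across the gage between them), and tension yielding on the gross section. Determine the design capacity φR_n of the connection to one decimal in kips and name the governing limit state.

Bolt shear: A_b = π(1)²/4 = 0.7854 in². φR_n = 0.75 × 84 × 0.7854 × 4 × 1 = 197.9 kips.
Bearing (0.375 in plate, F_u = 65 ksi): end bolts L_c = 1.8125 − 1.125/2 = 1.25, R_n = min(1.2×1.25×0.375×65, 2.4×1×0.375×65) = 36.563 kips/bolt; interior L_c = 3.3125 − 1.125 = 2.1875, R_n = 58.5 kips/bolt. φR_n = 0.75 × (2×36.563 + 2×58.5) = 142.6 kips.
Block shear: shear path 2×[1.8125+1×3.3125] = 2×5.125 in, A_gv = 3.8438, A_nv = 2×(5.125 − 1.5×1.1875)×0.375 = 2.5078 in²; tension across gage: (3.4375 − 1×1.1875)×0.375 = 0.84375 in². R_n = min(0.6×65×2.5078, 0.6×50×3.8438) + 1.0×65×0.84375 = min(97.804, 115.31) + 54.844 = 152.65 kips. φR_n = 0.75 × 152.65 = 114.5 kips.
Tension yield (gross): A_g = 9.5625×0.375 = 3.5859 in². φR_n = 0.90 × 50 × 3.5859 = 161.4 kips.
Governing: min(197.9, 142.6, 114.5, 161.4) = 114.5 kips → block shear.

114.5 kips (block shear governs)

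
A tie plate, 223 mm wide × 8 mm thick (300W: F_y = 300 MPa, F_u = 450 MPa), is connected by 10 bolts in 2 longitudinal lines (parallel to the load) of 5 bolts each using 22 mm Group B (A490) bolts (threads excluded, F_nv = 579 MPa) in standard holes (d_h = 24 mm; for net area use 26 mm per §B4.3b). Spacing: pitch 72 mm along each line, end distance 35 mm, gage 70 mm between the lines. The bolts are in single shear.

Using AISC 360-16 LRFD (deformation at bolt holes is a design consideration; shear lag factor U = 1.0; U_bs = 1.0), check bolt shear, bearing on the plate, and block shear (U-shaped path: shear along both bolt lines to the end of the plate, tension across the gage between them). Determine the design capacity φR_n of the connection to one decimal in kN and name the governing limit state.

Bolt shear: A_b = π(22)²/4 = 380.13 mm². φR_n = 0.75 × 579 × 380.13 × 10 × 1 = 1650.7 kN.
Bearing (8 mm plate, F_u = 450 MPa): end bolts L_c = 35 − 24/2 = 23, R_n = min(1.2×23×8×450, 2.4×22×8×450) = 99.36 kN/bolt; interior L_c = 72 − 24 = 48, R_n = 190.08 kN/bolt. φR_n = 0.75 × (2×99.36 + 8×190.08) = 1289.5 kN.
Block shear: shear path 2×[35+4×72] = 2×323 mm, A_gv = 5168, A_nv = 2×(323 − 4.5×26)×8 = 3296 mm²; tension across gage: (70 − 1×26)×8 = 352 mm². R_n = min(0.6×450×3296, 0.6×300×5168) + 1.0×450×352 = min(889.92, 930.24) + 158.4 = 1048.3 kN. φR_n = 0.75 × 1048.3 = 786.2 kN.
Governing: min(1650.7, 1289.5, 786.2) = 786.2 kN → block shear.

786.2 kN (block shear governs)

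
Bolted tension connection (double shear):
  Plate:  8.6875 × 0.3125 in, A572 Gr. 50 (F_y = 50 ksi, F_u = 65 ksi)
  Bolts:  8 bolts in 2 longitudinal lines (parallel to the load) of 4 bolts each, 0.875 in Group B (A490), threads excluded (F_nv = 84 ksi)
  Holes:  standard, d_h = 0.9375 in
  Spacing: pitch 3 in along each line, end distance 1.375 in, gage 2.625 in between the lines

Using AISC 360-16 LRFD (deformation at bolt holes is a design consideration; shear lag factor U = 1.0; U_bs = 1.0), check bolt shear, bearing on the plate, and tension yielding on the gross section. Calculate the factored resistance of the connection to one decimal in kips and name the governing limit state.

122.2 kips (gross-section yield governs)

Bolt shear: A_b = π(0.875)²/4 = 0.60132 in². φR_n = 0.75 × 84 × 0.60132 × 8 × 2 = 606.1 kips.
Bearing (0.3125 in plate, F_u = 65 ksi): end bolts L_c = 1.375 − 0.9375/2 = 0.90625, R_n = min(1.2×0.90625×0.3125×65, 2.4×0.875×0.3125×65) = 22.09 kips/bolt; interior L_c = 3 − 0.9375 = 2.0625, R_n = 42.656 kips/bolt. φR_n = 0.75 × (2×22.09 + 6×42.656) = 225.1 kips.
Tension yield (gross): A_g = 8.6875×0.3125 = 2.7148 in². φR_n = 0.90 × 50 × 2.7148 = 122.2 kips.
Governing: min(606.1, 225.1, 122.2) = 122.2 kips → gross-section yield.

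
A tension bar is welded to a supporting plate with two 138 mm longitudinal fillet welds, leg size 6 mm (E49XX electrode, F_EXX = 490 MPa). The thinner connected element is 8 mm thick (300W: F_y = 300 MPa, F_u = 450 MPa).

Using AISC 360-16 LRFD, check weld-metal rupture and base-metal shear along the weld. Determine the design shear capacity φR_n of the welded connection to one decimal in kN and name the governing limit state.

Weld metal: throat = 0.707×6 = 4.242 mm, L = 2×138 = 276 mm. φR_n = 0.75 × 0.6 × 490 × 4.242 × 276 = 258.2 kN.
Base metal shear (8 mm plate): yield φR_n = 1.0×0.6×300×8×276 = 397.4 kN; rupture φR_n = 0.75×0.6×450×8×276 = 447.1 kN; take 397.4 kN (yield).
Governing: min(258.2, 397.4) = 258.2 kN → weld metal.

258.2 kN (weld metal governs)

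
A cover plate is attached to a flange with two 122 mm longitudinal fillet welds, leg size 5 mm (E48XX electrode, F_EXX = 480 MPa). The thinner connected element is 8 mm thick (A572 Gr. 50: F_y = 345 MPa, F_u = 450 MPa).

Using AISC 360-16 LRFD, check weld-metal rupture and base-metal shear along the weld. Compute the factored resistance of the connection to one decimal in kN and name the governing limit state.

Weld metal: throat = 0.707×5 = 3.535 mm, L = 2×122 = 244 mm. φR_n = 0.75 × 0.6 × 480 × 3.535 × 244 = 186.3 kN.
Base metal shear (8 mm plate): yield φR_n = 1.0×0.6×345×8×244 = 404.1 kN; rupture φR_n = 0.75×0.6×450×8×244 = 395.3 kN; take 395.3 kN (rupture).
Governing: min(186.3, 395.3) = 186.3 kN → weld metal.

186.3 kN (weld metal governs)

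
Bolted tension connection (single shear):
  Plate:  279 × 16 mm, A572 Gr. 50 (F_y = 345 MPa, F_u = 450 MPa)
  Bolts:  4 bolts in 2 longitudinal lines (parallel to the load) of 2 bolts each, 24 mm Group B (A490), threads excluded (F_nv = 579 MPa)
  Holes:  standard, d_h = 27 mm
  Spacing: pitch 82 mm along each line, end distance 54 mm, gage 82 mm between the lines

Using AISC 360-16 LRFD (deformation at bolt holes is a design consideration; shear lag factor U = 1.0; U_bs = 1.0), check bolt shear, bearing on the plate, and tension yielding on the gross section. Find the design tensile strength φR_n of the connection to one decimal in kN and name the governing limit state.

Bolt shear: A_b = π(24)²/4 = 452.39 mm². φR_n = 0.75 × 579 × 452.39 × 4 × 1 = 785.8 kN.
Bearing (16 mm plate, F_u = 450 MPa): end bolts L_c = 54 − 27/2 = 40.5, R_n = min(1.2×40.5×16×450, 2.4×24×16×450) = 349.92 kN/bolt; interior L_c = 82 − 27 = 55, R_n = 414.72 kN/bolt. φR_n = 0.75 × (2×349.92 + 2×414.72) = 1147.0 kN.
Tension yield (gross): A_g = 279×16 = 4464 mm². φR_n = 0.90 × 345 × 4464 = 1386.1 kN.
Governing: min(785.8, 1147.0, 1386.1) = 785.8 kN → bolt shear.

785.8 kN (bolt shear governs)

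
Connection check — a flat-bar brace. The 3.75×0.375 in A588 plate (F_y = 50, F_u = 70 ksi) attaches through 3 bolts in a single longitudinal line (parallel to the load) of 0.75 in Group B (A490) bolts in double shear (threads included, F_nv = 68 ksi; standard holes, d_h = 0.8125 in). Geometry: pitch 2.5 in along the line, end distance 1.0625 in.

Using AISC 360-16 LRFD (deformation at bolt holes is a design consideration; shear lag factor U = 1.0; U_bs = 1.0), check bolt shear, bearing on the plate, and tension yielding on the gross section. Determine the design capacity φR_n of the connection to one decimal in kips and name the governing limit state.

63.3 kips (gross-section yield governs)

Bolt shear: A_b = π(0.75)²/4 = 0.44179 in². φR_n = 0.75 × 68 × 0.44179 × 3 × 2 = 135.2 kips.
Bearing (0.375 in plate, F_u = 70 ksi): end bolts L_c = 1.0625 − 0.8125/2 = 0.65625, R_n = min(1.2×0.65625×0.375×70, 2.4×0.75×0.375×70) = 20.672 kips/bolt; interior L_c = 2.5 − 0.8125 = 1.6875, R_n = 47.25 kips/bolt. φR_n = 0.75 × (1×20.672 + 2×47.25) = 86.4 kips.
Tension yield (gross): A_g = 3.75×0.375 = 1.4063 in². φR_n = 0.90 × 50 × 1.4063 = 63.3 kips.
Governing: min(135.2, 86.4, 63.3) = 63.3 kips → gross-section yield.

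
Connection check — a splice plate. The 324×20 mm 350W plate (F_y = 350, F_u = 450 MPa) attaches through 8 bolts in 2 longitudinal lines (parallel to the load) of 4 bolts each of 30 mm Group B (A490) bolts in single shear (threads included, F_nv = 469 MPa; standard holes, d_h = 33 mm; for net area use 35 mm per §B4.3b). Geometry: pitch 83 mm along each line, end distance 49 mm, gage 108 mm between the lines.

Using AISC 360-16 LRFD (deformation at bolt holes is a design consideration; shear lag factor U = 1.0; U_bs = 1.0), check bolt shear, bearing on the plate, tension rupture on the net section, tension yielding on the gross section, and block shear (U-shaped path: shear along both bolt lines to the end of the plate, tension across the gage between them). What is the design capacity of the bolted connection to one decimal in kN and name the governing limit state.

Bolt shear: A_b = π(30)²/4 = 706.86 mm². φR_n = 0.75 × 469 × 706.86 × 8 × 1 = 1989.1 kN.
Bearing (20 mm plate, F_u = 450 MPa): end bolts L_c = 49 − 33/2 = 32.5, R_n = min(1.2×32.5×20×450, 2.4×30×20×450) = 351 kN/bolt; interior L_c = 83 − 33 = 50, R_n = 540 kN/bolt. φR_n = 0.75 × (2×351 + 6×540) = 2956.5 kN.
Tension rupture (net): A_n = (324 − 2×35)×20 = 5080 mm² (U = 1.0, A_e = A_n). φR_n = 0.75 × 450 × 5080 = 1714.5 kN.
Tension yield (gross): A_g = 324×20 = 6480 mm². φR_n = 0.90 × 350 × 6480 = 2041.2 kN.
Block shear: shear path 2×[49+3×83] = 2×298 mm, A_gv = 11920, A_nv = 2×(298 − 3.5×35)×20 = 7020 mm²; tension across gage: (108 − 1×35)×20 = 1460 mm². R_n = min(0.6×450×7020, 0.6×350×11920) + 1.0×450×1460 = min(1895.4, 2503.2) + 657 = 2552.4 kN. φR_n = 0.75 × 2552.4 = 1914.3 kN.
Governing: min(1989.1, 2956.5, 1714.5, 2041.2, 1914.3) = 1714.5 kN → net-section rupture.

1714.5 kN (net-section rupture governs)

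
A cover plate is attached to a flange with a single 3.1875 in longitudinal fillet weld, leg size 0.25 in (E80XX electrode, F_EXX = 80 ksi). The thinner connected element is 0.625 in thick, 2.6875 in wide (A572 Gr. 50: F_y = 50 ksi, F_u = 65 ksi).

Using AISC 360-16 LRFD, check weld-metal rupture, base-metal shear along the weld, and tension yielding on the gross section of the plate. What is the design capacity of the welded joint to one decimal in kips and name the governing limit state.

20.3 kips (weld metal governs)

Weld metal: throat = 0.707×0.25 = 0.17675 in, L = 3.1875 in. φR_n = 0.75 × 0.6 × 80 × 0.17675 × 3.1875 = 20.3 kips.
Base metal shear (0.625 in plate): yield φR_n = 1.0×0.6×50×0.625×3.1875 = 59.8 kips; rupture φR_n = 0.75×0.6×65×0.625×3.1875 = 58.3 kips; take 58.3 kips (rupture).
Tension yield (gross): A_g = 2.6875×0.625 = 1.6797 in². φR_n = 0.90 × 50 × 1.6797 = 75.6 kips.
Governing: min(20.3, 58.3, 75.6) = 20.3 kips → weld metal.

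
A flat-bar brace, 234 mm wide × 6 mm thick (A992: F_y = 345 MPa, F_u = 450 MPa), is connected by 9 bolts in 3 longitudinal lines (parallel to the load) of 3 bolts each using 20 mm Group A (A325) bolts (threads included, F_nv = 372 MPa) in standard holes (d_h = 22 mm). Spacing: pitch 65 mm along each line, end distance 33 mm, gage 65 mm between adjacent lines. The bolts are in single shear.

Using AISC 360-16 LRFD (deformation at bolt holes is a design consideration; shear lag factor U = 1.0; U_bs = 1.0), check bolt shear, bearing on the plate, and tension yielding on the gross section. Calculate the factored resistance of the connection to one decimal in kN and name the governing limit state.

435.9 kN (gross-section yield governs)

Bolt shear: A_b = π(20)²/4 = 314.16 mm². φR_n = 0.75 × 372 × 314.16 × 9 × 1 = 788.9 kN.
Bearing (6 mm plate, F_u = 450 MPa): end bolts L_c = 33 − 22/2 = 22, R_n = min(1.2×22×6×450, 2.4×20×6×450) = 71.28 kN/bolt; interior L_c = 65 − 22 = 43, R_n = 129.6 kN/bolt. φR_n = 0.75 × (3×71.28 + 6×129.6) = 743.6 kN.
Tension yield (gross): A_g = 234×6 = 1404 mm². φR_n = 0.90 × 345 × 1404 = 435.9 kN.
Governing: min(788.9, 743.6, 435.9) = 435.9 kN → gross-section yield.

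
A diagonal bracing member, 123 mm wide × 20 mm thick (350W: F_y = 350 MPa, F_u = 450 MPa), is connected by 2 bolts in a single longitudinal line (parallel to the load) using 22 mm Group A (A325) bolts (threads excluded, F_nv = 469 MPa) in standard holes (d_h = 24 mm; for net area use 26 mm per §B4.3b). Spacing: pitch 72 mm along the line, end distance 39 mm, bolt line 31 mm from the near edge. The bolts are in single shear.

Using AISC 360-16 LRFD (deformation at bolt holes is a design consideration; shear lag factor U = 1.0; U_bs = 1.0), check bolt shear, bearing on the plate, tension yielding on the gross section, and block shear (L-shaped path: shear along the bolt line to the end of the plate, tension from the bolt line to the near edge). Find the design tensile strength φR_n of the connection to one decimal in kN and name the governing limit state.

Bolt shear: A_b = π(22)²/4 = 380.13 mm². φR_n = 0.75 × 469 × 380.13 × 2 × 1 = 267.4 kN.
Bearing (20 mm plate, F_u = 450 MPa): end bolts L_c = 39 − 24/2 = 27, R_n = min(1.2×27×20×450, 2.4×22×20×450) = 291.6 kN/bolt; interior L_c = 72 − 24 = 48, R_n = 475.2 kN/bolt. φR_n = 0.75 × (1×291.6 + 1×475.2) = 575.1 kN.
Tension yield (gross): A_g = 123×20 = 2460 mm². φR_n = 0.90 × 350 × 2460 = 774.9 kN.
Block shear: shear path 1×[39+1×72] = 1×111 mm, A_gv = 2220, A_nv = 1×(111 − 1.5×26)×20 = 1440 mm²; tension to near edge: (31 − 0.5×26)×20 = 360 mm². R_n = min(0.6×450×1440, 0.6×350×2220) + 1.0×450×360 = min(388.8, 466.2) + 162 = 550.8 kN. φR_n = 0.75 × 550.8 = 413.1 kN.
Governing: min(267.4, 575.1, 774.9, 413.1) = 267.4 kN → bolt shear.

267.4 kN (bolt shear governs)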